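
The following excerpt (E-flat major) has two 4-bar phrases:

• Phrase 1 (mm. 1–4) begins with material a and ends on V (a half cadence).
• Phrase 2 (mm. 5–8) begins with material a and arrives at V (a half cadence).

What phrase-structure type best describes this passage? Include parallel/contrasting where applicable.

repeated phrase

Both phrases have the same opening (a) and the same cadence (half cadence): the second is a restatement, not a consequent, so this is a repeated phrase rather than a period.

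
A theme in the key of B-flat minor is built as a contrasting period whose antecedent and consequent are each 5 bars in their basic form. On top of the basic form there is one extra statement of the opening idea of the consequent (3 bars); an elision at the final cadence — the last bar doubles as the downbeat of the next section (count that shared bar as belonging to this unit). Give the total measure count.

13 measures

Basic contrasting period: 5 + 5 = 10 bars.
10 (basic form) + 3 (extra statement) = 13.
The elision shares a bar with the next section but does not change this unit's count.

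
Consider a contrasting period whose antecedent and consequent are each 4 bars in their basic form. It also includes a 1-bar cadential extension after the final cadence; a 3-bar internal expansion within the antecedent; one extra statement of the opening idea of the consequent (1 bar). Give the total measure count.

Basic contrasting period: 4 + 4 = 8 bars.
8 (basic form) + 1 (cadential extension) + 3 (internal expansion) + 1 (extra statement) = 13.

13 measures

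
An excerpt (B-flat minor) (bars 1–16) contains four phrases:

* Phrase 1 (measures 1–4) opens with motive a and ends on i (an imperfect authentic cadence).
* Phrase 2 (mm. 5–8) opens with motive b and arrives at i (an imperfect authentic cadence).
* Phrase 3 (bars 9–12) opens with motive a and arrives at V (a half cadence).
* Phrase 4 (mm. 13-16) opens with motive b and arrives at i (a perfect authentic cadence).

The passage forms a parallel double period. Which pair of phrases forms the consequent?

phrases 3 and 4

In a double period the first pair of phrases (ending imperfect authentic cadence) is the large antecedent and the second pair (ending perfect authentic cadence) is the large consequent; the consequent is phrases 3 and 4.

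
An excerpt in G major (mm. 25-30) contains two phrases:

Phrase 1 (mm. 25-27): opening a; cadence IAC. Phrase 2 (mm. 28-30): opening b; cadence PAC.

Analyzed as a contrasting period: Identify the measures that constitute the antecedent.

The antecedent is the phrase ending with the weaker cadence (imperfect authentic cadence, phrase 1) and the consequent the one ending more conclusively (perfect authentic cadence, phrase 2); the antecedent is measures 25–27.

measures 25–27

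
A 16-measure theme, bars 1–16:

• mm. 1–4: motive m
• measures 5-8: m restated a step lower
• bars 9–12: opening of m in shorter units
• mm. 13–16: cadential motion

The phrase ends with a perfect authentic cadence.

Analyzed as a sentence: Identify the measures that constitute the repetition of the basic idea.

The presentation of a sentence is the basic idea (mm. 1-4) plus its repetition (bars 5–8); the repetition of the basic idea is therefore mm. 5–8.

measures 5–8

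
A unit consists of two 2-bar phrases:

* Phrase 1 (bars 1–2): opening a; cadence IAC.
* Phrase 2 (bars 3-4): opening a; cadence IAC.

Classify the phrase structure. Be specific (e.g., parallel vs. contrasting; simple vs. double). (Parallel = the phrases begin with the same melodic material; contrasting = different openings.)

Both phrases have the same opening (a) and the same cadence (imperfect authentic cadence): the second is a restatement, not a consequent, so this is a repeated phrase rather than a period.

repeated phrase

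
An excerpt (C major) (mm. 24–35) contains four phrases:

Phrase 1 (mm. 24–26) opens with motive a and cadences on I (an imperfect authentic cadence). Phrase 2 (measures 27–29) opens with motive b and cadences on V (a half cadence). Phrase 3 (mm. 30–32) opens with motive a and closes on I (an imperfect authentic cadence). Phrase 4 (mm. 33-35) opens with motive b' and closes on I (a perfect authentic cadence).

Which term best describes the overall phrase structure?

parallel double period

Four phrases in two halves: the first half (bars 24–29) ends with a half cadence, the second (mm. 30–35) with a perfect authentic cadence — a large antecedent–consequent pair, i.e. a double period.
Phrase 3 begins with the same material as phrase 1, making it parallel.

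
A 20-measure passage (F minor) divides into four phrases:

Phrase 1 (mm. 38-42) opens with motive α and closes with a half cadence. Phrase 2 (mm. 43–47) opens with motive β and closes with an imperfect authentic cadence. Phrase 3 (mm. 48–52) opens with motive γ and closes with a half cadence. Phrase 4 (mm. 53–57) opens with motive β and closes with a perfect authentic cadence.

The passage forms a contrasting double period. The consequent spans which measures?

measures 48–57

In a double period the four phrases pair into a large antecedent (phrases 1–2, ending imperfect authentic cadence) and a large consequent (phrases 3–4, ending perfect authentic cadence). The consequent spans mm. 48–57.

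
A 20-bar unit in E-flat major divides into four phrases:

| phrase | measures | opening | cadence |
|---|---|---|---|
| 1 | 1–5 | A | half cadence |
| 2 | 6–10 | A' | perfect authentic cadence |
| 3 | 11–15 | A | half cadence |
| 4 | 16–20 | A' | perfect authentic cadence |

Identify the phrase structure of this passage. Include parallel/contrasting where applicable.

The cadence pattern HC–PAC–HC–PAC is weak–strong twice, and phrases 3–4 restate phrases 1–2: a period heard twice, not a double period (which would end weakly at phrase 2).

repeated period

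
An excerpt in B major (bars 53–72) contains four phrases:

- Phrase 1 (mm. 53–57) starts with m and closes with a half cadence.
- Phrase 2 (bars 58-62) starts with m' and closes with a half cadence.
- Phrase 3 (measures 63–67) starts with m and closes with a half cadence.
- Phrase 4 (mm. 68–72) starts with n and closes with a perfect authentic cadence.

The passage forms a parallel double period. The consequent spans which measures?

measures 63–72

In a double period the four phrases pair into a large antecedent (phrases 1–2, ending half cadence) and a large consequent (phrases 3–4, ending perfect authentic cadence). The consequent spans bars 63–72.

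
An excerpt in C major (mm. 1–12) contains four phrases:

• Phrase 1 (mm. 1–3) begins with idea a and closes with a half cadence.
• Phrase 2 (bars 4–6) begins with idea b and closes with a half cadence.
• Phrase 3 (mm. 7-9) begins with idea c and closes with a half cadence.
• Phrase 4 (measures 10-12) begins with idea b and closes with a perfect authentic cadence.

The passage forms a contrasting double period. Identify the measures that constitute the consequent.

In a double period the four phrases pair into a large antecedent (phrases 1–2, ending half cadence) and a large consequent (phrases 3–4, ending perfect authentic cadence). The consequent spans bars 7–12.

measures 7–12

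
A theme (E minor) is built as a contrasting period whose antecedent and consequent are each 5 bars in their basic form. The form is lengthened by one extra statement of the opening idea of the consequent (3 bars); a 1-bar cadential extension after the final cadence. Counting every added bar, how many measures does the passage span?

14 measures

Basic contrasting period: 5 + 5 = 10 bars.
10 (basic form) + 3 (extra statement) + 1 (cadential extension) = 14.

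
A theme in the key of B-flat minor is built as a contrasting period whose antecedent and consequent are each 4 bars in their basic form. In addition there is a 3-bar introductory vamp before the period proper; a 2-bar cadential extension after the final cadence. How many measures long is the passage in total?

13 measures

Basic contrasting period: 4 + 4 = 8 bars.
8 (basic form) + 3 (introduction) + 2 (cadential extension) = 13.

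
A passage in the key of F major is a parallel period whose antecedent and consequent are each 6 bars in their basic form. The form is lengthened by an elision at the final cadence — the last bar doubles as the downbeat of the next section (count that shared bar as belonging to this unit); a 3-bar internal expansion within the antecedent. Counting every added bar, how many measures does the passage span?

15 measures

Basic parallel period: 6 + 6 = 12 bars.
12 (basic form) + 3 (internal expansion) = 15.
The elision shares a bar with the next section but does not change this unit's count.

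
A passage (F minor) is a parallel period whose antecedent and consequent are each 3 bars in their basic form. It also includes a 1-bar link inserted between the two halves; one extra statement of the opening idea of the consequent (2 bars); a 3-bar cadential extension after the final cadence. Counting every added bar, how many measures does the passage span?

Basic parallel period: 3 + 3 = 6 bars.
6 (basic form) + 1 (link) + 2 (extra statement) + 3 (cadential extension) = 12.

12 measures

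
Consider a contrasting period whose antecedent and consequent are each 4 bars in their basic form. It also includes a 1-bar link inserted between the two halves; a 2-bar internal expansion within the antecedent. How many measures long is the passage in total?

Basic contrasting period: 4 + 4 = 8 bars.
8 (basic form) + 1 (link) + 2 (internal expansion) = 11.

11 measures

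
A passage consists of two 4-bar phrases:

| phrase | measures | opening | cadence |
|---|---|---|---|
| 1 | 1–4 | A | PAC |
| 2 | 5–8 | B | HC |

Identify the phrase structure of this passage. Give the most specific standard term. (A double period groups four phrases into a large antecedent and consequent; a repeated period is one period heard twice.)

The second phrase closes with a half cadence, which is not stronger than the first phrase's perfect authentic cadence; without a weak→strong cadential pair there is no antecedent–consequent relationship, so this is a phrase group rather than a period.

phrase group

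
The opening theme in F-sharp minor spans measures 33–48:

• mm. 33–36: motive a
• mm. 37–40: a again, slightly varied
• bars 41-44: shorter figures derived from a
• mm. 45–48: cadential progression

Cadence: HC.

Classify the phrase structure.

Basic idea (bars 33–36) + its repetition (mm. 37-40) form the presentation; fragmentation and cadence (mm. 41-48) form the continuation — the 16-bar whole is a sentence.

sentence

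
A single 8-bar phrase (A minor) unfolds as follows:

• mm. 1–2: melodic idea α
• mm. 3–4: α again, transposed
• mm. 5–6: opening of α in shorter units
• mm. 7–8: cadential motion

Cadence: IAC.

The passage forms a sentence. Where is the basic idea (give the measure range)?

The presentation of a sentence is the basic idea (mm. 1-2) plus its repetition (measures 3-4); the basic idea is therefore measures 1-2.

measures 1–2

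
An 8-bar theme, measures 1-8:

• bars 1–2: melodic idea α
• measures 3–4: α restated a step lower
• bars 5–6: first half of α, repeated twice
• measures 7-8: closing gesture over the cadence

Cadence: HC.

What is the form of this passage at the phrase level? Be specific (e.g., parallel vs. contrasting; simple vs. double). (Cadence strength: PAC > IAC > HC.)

Basic idea (bars 1–2) + its repetition (measures 3-4) form the presentation; fragmentation and cadence (measures 5–8) form the continuation — the 8-bar whole is a sentence.

sentence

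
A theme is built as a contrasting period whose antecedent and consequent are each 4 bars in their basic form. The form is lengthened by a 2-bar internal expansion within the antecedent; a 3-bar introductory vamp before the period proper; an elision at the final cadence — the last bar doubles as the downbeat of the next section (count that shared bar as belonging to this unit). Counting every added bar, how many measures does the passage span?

13 measures

Basic contrasting period: 4 + 4 = 8 bars.
8 (basic form) + 2 (internal expansion) + 3 (introduction) = 13.
The elision shares a bar with the next section but does not change this unit's count.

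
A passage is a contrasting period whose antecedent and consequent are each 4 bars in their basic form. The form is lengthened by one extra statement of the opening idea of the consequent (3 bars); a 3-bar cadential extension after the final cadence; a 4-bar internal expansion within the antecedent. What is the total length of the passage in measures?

Basic contrasting period: 4 + 4 = 8 bars.
8 (basic form) + 3 (extra statement) + 3 (cadential extension) + 4 (internal expansion) = 18.

18 measures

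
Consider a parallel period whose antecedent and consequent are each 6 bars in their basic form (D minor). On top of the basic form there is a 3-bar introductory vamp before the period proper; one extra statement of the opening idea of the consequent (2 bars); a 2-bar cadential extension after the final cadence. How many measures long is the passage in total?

Basic parallel period: 6 + 6 = 12 bars.
12 (basic form) + 3 (introduction) + 2 (extra statement) + 2 (cadential extension) = 19.

19 measures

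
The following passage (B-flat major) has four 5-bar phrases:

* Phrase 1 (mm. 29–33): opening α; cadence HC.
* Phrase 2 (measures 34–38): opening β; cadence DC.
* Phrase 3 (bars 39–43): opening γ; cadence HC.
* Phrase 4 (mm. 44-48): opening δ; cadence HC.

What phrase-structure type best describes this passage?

phrase group

Phrase 4 ends with a half cadence, no stronger than phrase 2's deceptive cadence, so the four phrases do not form a double period; nor do phrases 3–4 duplicate 1–2, so it is not a repeated period. With no phrase reaching a conclusive cadence, the passage is a phrase group.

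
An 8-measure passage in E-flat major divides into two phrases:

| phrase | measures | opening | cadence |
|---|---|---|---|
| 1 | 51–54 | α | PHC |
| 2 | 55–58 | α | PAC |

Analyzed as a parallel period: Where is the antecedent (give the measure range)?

measures 51–54

The antecedent is the phrase ending with the weaker cadence (Phrygian half cadence, phrase 1) and the consequent the one ending more conclusively (perfect authentic cadence, phrase 2); the antecedent is measures 51–54.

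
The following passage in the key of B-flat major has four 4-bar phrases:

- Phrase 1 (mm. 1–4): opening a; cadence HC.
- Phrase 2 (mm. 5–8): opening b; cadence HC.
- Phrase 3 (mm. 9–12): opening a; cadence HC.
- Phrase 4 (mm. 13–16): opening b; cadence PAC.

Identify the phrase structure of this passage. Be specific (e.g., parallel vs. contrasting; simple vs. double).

Four phrases in two halves: the first half (mm. 1–8) ends with a half cadence, the second (measures 9–16) with a perfect authentic cadence — a large antecedent–consequent pair, i.e. a double period.
Phrase 3 begins with the same material as phrase 1, making it parallel.

parallel double period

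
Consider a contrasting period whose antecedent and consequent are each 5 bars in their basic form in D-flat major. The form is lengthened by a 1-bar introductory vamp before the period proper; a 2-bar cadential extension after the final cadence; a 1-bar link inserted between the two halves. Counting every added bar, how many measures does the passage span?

Basic contrasting period: 5 + 5 = 10 bars.
10 (basic form) + 1 (introduction) + 2 (cadential extension) + 1 (link) = 14.

14 measures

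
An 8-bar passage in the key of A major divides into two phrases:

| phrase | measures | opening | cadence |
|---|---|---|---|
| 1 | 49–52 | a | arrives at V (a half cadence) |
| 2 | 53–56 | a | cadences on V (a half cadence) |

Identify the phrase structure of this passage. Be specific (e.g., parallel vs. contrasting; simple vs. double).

repeated phrase

Both phrases have the same opening (a) and the same cadence (half cadence): the second is a restatement, not a consequent, so this is a repeated phrase rather than a period.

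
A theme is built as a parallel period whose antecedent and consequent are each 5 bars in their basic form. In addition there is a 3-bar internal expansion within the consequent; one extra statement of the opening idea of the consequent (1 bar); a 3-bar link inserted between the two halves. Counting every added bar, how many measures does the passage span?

17 measures

Basic parallel period: 5 + 5 = 10 bars.
10 (basic form) + 3 (internal expansion) + 1 (extra statement) + 3 (link) = 17.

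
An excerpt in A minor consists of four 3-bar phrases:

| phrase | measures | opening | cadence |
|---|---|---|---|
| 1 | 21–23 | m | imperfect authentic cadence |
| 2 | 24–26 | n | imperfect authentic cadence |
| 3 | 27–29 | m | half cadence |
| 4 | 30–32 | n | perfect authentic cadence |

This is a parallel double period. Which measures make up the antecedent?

measures 21–26

In a double period the first pair of phrases (ending imperfect authentic cadence) is the large antecedent and the second pair (ending perfect authentic cadence) is the large consequent; the antecedent is measures 21–26.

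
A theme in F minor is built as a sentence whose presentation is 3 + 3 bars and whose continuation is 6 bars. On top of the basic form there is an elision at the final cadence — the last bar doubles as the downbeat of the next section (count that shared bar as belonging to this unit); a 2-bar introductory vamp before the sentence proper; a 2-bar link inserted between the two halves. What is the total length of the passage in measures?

16 measures

Basic sentence: 3 + 3 + 6 = 12 bars.
12 (basic form) + 2 (introduction) + 2 (link) = 16.
The elision shares a bar with the next section but does not change this unit's count.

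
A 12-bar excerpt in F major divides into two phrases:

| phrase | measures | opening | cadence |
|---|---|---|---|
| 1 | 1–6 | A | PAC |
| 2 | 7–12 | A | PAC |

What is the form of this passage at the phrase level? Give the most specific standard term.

repeated phrase

Both phrases have the same opening (A) and the same cadence (perfect authentic cadence): the second is a restatement, not a consequent, so this is a repeated phrase rather than a period.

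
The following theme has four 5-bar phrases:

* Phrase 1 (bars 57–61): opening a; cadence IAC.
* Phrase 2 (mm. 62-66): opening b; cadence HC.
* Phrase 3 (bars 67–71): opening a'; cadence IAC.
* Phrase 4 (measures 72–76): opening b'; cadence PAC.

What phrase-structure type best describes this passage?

Four phrases in two halves: the first half (mm. 57–66) ends with a half cadence, the second (bars 67–76) with a perfect authentic cadence — a large antecedent–consequent pair, i.e. a double period.
Phrase 3 begins with the same material as phrase 1, making it parallel.

parallel double period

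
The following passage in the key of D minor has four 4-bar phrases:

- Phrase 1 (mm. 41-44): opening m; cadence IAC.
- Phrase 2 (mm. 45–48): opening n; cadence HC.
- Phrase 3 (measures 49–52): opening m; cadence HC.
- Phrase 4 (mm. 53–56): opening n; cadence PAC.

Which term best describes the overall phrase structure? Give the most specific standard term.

Four phrases in two halves: the first half (mm. 41-48) ends with a half cadence, the second (measures 49–56) with a perfect authentic cadence — a large antecedent–consequent pair, i.e. a double period.
Phrase 3 begins with the same material as phrase 1, making it parallel.

parallel double period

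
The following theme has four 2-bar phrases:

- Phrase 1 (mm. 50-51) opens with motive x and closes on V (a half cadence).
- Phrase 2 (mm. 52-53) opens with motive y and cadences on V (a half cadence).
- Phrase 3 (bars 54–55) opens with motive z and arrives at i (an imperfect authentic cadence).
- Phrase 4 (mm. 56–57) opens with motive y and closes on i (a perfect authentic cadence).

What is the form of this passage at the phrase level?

Four phrases in two halves: the first half (mm. 50-53) ends with a half cadence, the second (bars 54–57) with a perfect authentic cadence — a large antecedent–consequent pair, i.e. a double period.
Phrase 3 begins with different material from phrase 1, making it contrasting.

contrasting double period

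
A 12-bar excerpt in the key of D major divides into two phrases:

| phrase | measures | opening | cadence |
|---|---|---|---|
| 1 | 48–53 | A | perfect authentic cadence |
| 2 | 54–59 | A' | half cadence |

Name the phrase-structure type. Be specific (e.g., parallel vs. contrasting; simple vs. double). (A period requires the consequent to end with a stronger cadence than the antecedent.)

phrase group

The second phrase closes with a half cadence, which is not stronger than the first phrase's perfect authentic cadence; without a weak→strong cadential pair there is no antecedent–consequent relationship, so this is a phrase group rather than a period.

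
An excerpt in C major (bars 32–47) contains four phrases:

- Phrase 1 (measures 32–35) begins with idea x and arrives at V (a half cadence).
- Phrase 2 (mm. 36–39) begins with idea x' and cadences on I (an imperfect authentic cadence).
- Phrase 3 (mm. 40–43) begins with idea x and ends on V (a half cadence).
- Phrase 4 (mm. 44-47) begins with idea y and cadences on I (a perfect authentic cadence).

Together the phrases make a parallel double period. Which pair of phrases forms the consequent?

In a double period the first pair of phrases (ending imperfect authentic cadence) is the large antecedent and the second pair (ending perfect authentic cadence) is the large consequent; the consequent is phrases 3 and 4.

phrases 3 and 4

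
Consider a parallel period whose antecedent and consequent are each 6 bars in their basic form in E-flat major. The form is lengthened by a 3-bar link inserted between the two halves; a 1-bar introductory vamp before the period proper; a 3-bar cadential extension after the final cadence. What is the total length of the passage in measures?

Basic parallel period: 6 + 6 = 12 bars.
12 (basic form) + 3 (link) + 1 (introduction) + 3 (cadential extension) = 19.

19 measures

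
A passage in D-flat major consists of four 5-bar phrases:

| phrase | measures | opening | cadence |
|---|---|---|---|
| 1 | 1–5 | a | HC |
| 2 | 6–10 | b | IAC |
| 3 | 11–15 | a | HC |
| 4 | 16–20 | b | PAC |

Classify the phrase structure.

Four phrases in two halves: the first half (mm. 1-10) ends with an imperfect authentic cadence, the second (mm. 11-20) with a perfect authentic cadence — a large antecedent–consequent pair, i.e. a double period.
Phrase 3 begins with the same material as phrase 1, making it parallel.

parallel double period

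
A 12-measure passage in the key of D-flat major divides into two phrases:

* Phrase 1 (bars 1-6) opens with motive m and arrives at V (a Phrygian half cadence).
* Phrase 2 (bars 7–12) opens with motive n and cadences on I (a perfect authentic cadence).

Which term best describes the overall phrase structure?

Phrase 1 ends with a Phrygian half cadence (weaker) and phrase 2 with a perfect authentic cadence (stronger): antecedent + consequent = a period.
The two phrases open with different material (m / n), so the period is contrasting.

contrasting period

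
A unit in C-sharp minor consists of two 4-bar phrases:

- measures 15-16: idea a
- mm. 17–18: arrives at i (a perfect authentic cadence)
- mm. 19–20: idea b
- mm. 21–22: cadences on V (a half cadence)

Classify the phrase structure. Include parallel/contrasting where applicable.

The second phrase closes with a half cadence, which is not stronger than the first phrase's perfect authentic cadence; without a weak→strong cadential pair there is no antecedent–consequent relationship, so this is a phrase group rather than a period.

phrase group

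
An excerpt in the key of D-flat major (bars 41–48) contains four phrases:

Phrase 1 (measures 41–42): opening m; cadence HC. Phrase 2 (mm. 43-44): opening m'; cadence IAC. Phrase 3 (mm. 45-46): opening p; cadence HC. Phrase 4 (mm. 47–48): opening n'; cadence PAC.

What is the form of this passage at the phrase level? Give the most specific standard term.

Four phrases in two halves: the first half (bars 41–44) ends with an imperfect authentic cadence, the second (mm. 45–48) with a perfect authentic cadence — a large antecedent–consequent pair, i.e. a double period.
Phrase 3 begins with different material from phrase 1, making it contrasting.

contrasting double period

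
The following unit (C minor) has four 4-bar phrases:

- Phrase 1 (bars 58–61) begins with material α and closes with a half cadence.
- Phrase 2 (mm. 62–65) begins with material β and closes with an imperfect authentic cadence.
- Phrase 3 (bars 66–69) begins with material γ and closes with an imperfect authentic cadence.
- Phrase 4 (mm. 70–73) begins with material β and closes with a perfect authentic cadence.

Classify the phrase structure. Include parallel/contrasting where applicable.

contrasting double period

Four phrases in two halves: the first half (mm. 58–65) ends with an imperfect authentic cadence, the second (mm. 66–73) with a perfect authentic cadence — a large antecedent–consequent pair, i.e. a double period.
Phrase 3 begins with different material from phrase 1, making it contrasting.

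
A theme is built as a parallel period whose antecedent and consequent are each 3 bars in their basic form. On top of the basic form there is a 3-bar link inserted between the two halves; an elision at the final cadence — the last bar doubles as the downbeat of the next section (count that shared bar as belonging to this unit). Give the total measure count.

9 measures

Basic parallel period: 3 + 3 = 6 bars.
6 (basic form) + 3 (link) = 9.
The elision shares a bar with the next section but does not change this unit's count.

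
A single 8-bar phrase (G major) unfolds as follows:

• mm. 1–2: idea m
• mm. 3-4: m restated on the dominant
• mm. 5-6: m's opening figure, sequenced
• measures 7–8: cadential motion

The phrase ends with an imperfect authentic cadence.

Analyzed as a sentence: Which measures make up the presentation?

measures 1–4

The presentation of a sentence is the basic idea (measures 1–2) plus its repetition (measures 3–4); the presentation is therefore mm. 1-4.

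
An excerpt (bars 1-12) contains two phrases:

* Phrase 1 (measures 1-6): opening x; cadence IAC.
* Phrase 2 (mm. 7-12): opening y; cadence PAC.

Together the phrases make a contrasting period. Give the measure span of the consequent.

The phrase ending with the weaker cadence (imperfect authentic cadence) is the antecedent; the one ending more conclusively (perfect authentic cadence) is the consequent. The consequent is measures 7–12.

measures 7–12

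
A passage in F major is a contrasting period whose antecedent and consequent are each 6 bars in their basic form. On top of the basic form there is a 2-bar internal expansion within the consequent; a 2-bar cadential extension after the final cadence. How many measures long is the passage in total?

Basic contrasting period: 6 + 6 = 12 bars.
12 (basic form) + 2 (internal expansion) + 2 (cadential extension) = 16.

16 measures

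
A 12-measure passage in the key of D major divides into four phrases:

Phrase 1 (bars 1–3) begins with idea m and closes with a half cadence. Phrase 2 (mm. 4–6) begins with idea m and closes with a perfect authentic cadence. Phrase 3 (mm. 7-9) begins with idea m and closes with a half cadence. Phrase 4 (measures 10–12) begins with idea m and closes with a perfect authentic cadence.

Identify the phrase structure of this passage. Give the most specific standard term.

repeated period

The cadence pattern HC–PAC–HC–PAC is weak–strong twice, and phrases 3–4 restate phrases 1–2: a period heard twice, not a double period (which would end weakly at phrase 2).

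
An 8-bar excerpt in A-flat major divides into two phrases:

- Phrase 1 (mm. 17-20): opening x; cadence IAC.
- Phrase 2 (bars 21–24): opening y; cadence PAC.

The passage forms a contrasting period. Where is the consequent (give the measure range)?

measures 21–24

The antecedent is the phrase ending with the weaker cadence (imperfect authentic cadence, phrase 1) and the consequent the one ending more conclusively (perfect authentic cadence, phrase 2); the consequent is measures 21–24.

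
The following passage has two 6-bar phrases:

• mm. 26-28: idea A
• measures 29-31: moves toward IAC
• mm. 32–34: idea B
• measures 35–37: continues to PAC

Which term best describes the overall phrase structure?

Phrase 1 ends with an imperfect authentic cadence (weaker) and phrase 2 with a perfect authentic cadence (stronger): antecedent + consequent = a period.
The two phrases open with different material (A / B), so the period is contrasting.

contrasting period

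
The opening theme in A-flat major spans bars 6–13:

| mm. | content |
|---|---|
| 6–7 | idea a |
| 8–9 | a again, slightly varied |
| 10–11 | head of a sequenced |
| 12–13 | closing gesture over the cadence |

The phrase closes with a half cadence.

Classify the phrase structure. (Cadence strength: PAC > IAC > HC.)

Basic idea (measures 6-7) + its repetition (bars 8–9) form the presentation; fragmentation and cadence (bars 10-13) form the continuation — the 8-bar whole is a sentence.

sentence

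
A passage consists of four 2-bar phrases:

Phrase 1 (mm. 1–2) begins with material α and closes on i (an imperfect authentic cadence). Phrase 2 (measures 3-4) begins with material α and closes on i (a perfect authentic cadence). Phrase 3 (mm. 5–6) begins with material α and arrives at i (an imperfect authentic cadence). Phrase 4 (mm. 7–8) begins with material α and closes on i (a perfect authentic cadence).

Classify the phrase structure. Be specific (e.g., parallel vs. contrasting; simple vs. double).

The cadence pattern IAC–PAC–IAC–PAC is weak–strong twice, and phrases 3–4 restate phrases 1–2: a period heard twice, not a double period (which would end weakly at phrase 2).

repeated period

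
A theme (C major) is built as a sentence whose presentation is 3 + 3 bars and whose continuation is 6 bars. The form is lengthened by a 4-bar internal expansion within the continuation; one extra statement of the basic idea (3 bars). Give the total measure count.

Basic sentence: 3 + 3 + 6 = 12 bars.
12 (basic form) + 4 (internal expansion) + 3 (extra statement) = 19.

19 measures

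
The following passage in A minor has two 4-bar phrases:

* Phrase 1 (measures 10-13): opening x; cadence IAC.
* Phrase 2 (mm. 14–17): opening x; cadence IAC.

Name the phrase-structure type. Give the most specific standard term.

Both phrases have the same opening (x) and the same cadence (imperfect authentic cadence): the second is a restatement, not a consequent, so this is a repeated phrase rather than a period.

repeated phrase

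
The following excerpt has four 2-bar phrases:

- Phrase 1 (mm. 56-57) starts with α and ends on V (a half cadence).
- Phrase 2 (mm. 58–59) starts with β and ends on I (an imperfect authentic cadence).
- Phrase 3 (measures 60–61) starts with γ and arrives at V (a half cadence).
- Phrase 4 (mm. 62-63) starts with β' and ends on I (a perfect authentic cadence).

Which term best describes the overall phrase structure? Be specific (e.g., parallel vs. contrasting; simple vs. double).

Four phrases in two halves: the first half (mm. 56-59) ends with an imperfect authentic cadence, the second (mm. 60–63) with a perfect authentic cadence — a large antecedent–consequent pair, i.e. a double period.
Phrase 3 begins with different material from phrase 1, making it contrasting.

contrasting double period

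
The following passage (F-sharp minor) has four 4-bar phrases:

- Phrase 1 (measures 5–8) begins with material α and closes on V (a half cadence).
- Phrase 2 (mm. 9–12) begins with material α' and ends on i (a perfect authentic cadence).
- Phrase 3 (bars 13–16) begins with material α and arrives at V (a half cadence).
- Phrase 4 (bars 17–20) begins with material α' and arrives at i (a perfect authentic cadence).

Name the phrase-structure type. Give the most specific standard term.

repeated period

The cadence pattern HC–PAC–HC–PAC is weak–strong twice, and phrases 3–4 restate phrases 1–2: a period heard twice, not a double period (which would end weakly at phrase 2).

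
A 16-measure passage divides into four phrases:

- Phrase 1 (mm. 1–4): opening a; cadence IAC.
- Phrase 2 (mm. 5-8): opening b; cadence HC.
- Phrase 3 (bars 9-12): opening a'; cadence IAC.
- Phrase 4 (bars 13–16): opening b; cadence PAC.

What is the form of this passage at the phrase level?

parallel double period

Four phrases in two halves: the first half (mm. 1–8) ends with a half cadence, the second (bars 9–16) with a perfect authentic cadence — a large antecedent–consequent pair, i.e. a double period.
Phrase 3 begins with the same material as phrase 1, making it parallel.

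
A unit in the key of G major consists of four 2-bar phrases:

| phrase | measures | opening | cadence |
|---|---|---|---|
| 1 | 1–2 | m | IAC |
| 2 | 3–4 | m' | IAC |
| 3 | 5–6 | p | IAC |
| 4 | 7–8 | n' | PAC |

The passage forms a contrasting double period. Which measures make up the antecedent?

In a double period the four phrases pair into a large antecedent (phrases 1–2, ending imperfect authentic cadence) and a large consequent (phrases 3–4, ending perfect authentic cadence). The antecedent spans mm. 1-4.

measures 1–4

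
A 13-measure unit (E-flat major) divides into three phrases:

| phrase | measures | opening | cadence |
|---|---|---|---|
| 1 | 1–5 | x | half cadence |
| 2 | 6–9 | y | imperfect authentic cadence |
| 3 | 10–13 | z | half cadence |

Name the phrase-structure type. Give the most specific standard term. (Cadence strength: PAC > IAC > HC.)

The final phrase closes with a half cadence, which is not stronger than the preceding imperfect authentic cadence; the 3 phrases lack an overall antecedent–consequent design and so form a phrase group.

phrase group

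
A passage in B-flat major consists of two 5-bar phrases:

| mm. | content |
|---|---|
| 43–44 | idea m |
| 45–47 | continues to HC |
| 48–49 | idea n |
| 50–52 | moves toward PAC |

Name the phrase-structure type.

Phrase 1 ends with a half cadence (weaker) and phrase 2 with a perfect authentic cadence (stronger): antecedent + consequent = a period.
The two phrases open with different material (m / n), so the period is contrasting.

contrasting period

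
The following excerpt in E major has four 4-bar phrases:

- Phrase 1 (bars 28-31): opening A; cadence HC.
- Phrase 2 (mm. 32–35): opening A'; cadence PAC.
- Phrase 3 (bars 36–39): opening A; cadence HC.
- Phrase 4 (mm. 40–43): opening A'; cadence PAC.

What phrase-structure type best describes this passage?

The cadence pattern HC–PAC–HC–PAC is weak–strong twice, and phrases 3–4 restate phrases 1–2: a period heard twice, not a double period (which would end weakly at phrase 2).

repeated period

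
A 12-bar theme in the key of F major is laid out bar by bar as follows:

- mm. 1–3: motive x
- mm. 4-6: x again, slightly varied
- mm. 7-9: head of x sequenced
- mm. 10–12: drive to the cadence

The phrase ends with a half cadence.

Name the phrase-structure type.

Basic idea (bars 1-3) + its repetition (bars 4–6) form the presentation; fragmentation and cadence (measures 7–12) form the continuation — the 12-bar whole is a sentence.

sentence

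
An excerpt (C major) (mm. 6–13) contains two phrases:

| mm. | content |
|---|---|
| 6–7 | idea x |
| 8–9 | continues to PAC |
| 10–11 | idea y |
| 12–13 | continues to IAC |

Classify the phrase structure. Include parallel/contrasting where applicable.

phrase group

The second phrase closes with an imperfect authentic cadence, which is not stronger than the first phrase's perfect authentic cadence; without a weak→strong cadential pair there is no antecedent–consequent relationship, so this is a phrase group rather than a period.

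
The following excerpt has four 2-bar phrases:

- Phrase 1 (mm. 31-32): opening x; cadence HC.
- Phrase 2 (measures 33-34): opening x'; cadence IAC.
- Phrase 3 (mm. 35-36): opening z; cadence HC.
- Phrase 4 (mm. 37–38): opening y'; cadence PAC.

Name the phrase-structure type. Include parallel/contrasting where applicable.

contrasting double period

Four phrases in two halves: the first half (bars 31-34) ends with an imperfect authentic cadence, the second (mm. 35-38) with a perfect authentic cadence — a large antecedent–consequent pair, i.e. a double period.
Phrase 3 begins with different material from phrase 1, making it contrasting.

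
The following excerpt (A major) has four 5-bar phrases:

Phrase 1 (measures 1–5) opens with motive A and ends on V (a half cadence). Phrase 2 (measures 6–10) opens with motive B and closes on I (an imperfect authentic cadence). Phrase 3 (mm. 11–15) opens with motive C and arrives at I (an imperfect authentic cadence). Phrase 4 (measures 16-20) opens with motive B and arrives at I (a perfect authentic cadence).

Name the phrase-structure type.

Four phrases in two halves: the first half (measures 1-10) ends with an imperfect authentic cadence, the second (measures 11–20) with a perfect authentic cadence — a large antecedent–consequent pair, i.e. a double period.
Phrase 3 begins with different material from phrase 1, making it contrasting.

contrasting double period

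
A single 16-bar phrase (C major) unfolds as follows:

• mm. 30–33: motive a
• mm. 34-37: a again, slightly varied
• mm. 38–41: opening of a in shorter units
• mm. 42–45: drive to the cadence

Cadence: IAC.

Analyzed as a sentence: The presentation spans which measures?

The presentation of a sentence is the basic idea (mm. 30-33) plus its repetition (mm. 34-37); the presentation is therefore bars 30-37.

measures 30–37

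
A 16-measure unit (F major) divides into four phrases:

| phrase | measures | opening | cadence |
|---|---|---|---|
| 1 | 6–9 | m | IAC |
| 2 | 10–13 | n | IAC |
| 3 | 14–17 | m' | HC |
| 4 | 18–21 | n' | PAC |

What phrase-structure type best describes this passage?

parallel double period

Four phrases in two halves: the first half (measures 6–13) ends with an imperfect authentic cadence, the second (measures 14-21) with a perfect authentic cadence — a large antecedent–consequent pair, i.e. a double period.
Phrase 3 begins with the same material as phrase 1, making it parallel.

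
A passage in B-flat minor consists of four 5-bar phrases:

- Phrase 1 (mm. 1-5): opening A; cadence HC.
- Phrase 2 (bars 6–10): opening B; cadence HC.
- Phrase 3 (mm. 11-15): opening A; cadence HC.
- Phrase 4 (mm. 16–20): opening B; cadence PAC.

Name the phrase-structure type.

parallel double period

Four phrases in two halves: the first half (measures 1–10) ends with a half cadence, the second (mm. 11-20) with a perfect authentic cadence — a large antecedent–consequent pair, i.e. a double period.
Phrase 3 begins with the same material as phrase 1, making it parallel.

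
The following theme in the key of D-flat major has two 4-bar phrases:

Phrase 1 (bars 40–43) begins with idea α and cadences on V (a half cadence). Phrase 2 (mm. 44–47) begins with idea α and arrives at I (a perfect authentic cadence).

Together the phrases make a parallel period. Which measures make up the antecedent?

measures 40–43

The phrase ending with the weaker cadence (half cadence) is the antecedent; the one ending more conclusively (perfect authentic cadence) is the consequent. The antecedent is measures 40–43.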